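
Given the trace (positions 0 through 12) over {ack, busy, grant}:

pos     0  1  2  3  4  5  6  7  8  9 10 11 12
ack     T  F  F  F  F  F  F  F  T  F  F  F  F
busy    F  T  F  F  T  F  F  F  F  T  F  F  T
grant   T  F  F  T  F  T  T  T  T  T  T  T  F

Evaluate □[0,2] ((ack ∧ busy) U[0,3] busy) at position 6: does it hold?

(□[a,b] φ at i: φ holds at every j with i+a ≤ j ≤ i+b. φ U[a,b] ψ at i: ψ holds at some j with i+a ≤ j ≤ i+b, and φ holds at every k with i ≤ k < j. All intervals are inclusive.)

No

Check ((ack ∧ busy) U[0,3] busy) at every j in [6,8]:
  j=6: fails
  j=7: fails
  j=8: fails
Fails at j=6 → formula fails.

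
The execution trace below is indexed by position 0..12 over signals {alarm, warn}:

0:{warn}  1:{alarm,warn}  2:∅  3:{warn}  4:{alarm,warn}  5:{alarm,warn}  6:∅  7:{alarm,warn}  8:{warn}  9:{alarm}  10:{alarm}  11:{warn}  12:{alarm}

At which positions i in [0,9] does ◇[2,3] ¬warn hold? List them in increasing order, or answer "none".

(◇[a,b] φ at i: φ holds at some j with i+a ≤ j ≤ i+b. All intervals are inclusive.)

0, 3, 4, 6, 7, 8, 9

Evaluate at each i in [0,9]:
  i=0: ✓ (witness j=2)
  i=1: ✗ (none in [3,4])
  i=2: ✗ (none in [4,5])
  i=3: ✓ (witness j=6)
  i=4: ✓ (witness j=6)
  i=5: ✗ (none in [7,8])
  i=6: ✓ (witness j=9)
  i=7: ✓ (witness j=9)
  i=8: ✓ (witness j=10)
  i=9: ✓ (witness j=12)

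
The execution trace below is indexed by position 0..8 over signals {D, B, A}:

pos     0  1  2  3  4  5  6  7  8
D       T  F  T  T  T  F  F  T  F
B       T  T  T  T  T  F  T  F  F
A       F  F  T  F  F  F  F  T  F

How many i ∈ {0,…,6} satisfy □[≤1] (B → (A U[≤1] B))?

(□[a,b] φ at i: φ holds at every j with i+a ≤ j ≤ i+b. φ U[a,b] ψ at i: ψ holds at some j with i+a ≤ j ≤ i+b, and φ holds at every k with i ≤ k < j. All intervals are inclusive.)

7

Evaluate at each i in [0,6]:
  i=0: ✓ (all of [0,1])
  i=1: ✓ (all of [1,2])
  i=2: ✓ (all of [2,3])
  i=3: ✓ (all of [3,4])
  i=4: ✓ (all of [4,5])
  i=5: ✓ (all of [5,6])
  i=6: ✓ (all of [6,7])
Positions where it holds: {0, 1, 2, 3, 4, 5, 6} → 7.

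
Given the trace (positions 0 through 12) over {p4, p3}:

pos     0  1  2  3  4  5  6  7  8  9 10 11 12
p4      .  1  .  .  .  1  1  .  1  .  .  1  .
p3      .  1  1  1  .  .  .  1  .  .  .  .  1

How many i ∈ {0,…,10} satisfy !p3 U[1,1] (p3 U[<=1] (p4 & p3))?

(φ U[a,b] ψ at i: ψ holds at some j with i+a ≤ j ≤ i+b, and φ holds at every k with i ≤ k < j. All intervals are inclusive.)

Evaluate at each i in [0,10]:
  i=0: ✓ (rhs at j=1; lhs holds on [0,0])
  i=1: ✗ (no rhs in [2,2])
  i=2: ✗ (no rhs in [3,3])
  i=3: ✗ (no rhs in [4,4])
  i=4: ✗ (no rhs in [5,5])
  i=5: ✗ (no rhs in [6,6])
  i=6: ✗ (no rhs in [7,7])
  i=7: ✗ (no rhs in [8,8])
  i=8: ✗ (no rhs in [9,9])
  i=9: ✗ (no rhs in [10,10])
  i=10: ✗ (no rhs in [11,11])
Positions where it holds: {0} → 1.

1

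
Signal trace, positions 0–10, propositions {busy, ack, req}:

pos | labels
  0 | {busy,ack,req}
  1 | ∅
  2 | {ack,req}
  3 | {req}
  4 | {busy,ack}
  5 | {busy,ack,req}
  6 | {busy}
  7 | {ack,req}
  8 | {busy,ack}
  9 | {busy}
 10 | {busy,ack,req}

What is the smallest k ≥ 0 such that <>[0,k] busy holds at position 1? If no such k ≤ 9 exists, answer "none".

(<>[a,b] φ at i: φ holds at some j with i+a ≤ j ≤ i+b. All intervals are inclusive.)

3

Scan j = 1,2,… for busy:
  j=1: fails
  j=2: fails
  j=3: fails
  j=4: holds
First hit at j=4, so smallest k = 4-1 = 3.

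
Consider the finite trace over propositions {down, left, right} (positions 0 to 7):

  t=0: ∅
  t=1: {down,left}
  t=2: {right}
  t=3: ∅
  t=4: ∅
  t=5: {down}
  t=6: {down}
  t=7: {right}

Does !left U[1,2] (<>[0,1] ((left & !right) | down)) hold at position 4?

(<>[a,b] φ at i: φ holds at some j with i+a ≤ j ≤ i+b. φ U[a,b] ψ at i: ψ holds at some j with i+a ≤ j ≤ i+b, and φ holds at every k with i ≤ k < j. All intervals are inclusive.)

Yes

Need some j in [5,6] with <>[0,1] ((left & !right) | down), and !left at every k in [4,j-1].
  j=5: <>[0,1] ((left & !right) | down) holds; !left holds at every k in [4,4] → satisfied.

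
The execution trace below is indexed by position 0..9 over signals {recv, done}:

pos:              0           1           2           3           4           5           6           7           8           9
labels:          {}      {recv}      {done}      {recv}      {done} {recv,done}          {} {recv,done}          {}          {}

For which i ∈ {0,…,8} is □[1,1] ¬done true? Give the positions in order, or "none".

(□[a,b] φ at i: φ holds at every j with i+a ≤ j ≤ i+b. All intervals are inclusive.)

Evaluate at each i in [0,8]:
  i=0: ✓ (all of [1,1])
  i=1: ✗ (fails at j=2)
  i=2: ✓ (all of [3,3])
  i=3: ✗ (fails at j=4)
  i=4: ✗ (fails at j=5)
  i=5: ✓ (all of [6,6])
  i=6: ✗ (fails at j=7)
  i=7: ✓ (all of [8,8])
  i=8: ✓ (all of [9,9])

0, 2, 5, 7, 8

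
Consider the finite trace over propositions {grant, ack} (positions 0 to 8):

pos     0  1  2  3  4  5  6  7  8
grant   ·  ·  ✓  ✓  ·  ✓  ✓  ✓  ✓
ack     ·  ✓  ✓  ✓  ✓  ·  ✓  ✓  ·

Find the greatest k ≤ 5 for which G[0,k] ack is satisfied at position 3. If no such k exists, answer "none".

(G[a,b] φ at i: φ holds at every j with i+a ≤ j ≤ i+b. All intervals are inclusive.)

1

ack must hold from j=3 onward; find where it first fails.
  j=3: holds
  j=4: holds
  j=5: fails
Holds on [3,4], so largest k = 1.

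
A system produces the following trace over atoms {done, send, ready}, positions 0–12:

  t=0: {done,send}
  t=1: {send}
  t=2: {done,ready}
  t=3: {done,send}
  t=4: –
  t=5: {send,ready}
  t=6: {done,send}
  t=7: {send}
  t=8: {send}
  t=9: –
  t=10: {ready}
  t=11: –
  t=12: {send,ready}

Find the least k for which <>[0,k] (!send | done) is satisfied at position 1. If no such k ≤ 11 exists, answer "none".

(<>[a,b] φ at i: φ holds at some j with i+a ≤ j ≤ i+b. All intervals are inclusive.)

1

Scan j = 1,2,… for (!send | done):
  j=1: fails
  j=2: holds
First hit at j=2, so smallest k = 2-1 = 1.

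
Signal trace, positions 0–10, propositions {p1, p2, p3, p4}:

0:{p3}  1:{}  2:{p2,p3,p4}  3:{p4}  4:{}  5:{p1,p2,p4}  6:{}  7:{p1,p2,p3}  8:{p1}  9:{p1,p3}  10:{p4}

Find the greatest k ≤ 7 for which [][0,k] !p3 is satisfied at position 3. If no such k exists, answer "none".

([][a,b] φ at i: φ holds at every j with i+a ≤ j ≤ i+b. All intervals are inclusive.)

!p3 must hold from j=3 onward; find where it first fails.
  j=3: holds
  j=4: holds
  j=5: holds
  j=6: holds
  j=7: fails
Holds on [3,6], so largest k = 3.

3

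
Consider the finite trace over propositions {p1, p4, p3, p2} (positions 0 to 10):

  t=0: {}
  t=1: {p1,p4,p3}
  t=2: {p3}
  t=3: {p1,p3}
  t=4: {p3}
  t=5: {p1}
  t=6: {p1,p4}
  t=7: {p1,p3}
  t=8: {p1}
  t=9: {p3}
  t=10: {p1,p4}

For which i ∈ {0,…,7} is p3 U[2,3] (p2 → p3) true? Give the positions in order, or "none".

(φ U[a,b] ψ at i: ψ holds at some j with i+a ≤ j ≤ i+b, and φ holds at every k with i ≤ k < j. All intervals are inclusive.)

1, 2, 3

Evaluate at each i in [0,7]:
  i=0: ✗ (lhs fails at k=0 before rhs at j=2)
  i=1: ✓ (rhs at j=3; lhs holds on [1,2])
  i=2: ✓ (rhs at j=4; lhs holds on [2,3])
  i=3: ✓ (rhs at j=5; lhs holds on [3,4])
  i=4: ✗ (lhs fails at k=5 before rhs at j=6)
  i=5: ✗ (lhs fails at k=5 before rhs at j=7)
  i=6: ✗ (lhs fails at k=6 before rhs at j=8)
  i=7: ✗ (lhs fails at k=8 before rhs at j=9)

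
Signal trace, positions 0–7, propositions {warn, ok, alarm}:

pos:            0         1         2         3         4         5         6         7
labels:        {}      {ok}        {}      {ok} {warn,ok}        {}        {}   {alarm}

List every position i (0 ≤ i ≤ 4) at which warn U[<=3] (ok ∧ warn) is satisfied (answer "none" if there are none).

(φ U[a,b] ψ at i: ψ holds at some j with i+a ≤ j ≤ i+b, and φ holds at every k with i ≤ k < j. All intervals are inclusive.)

4

Evaluate at each i in [0,4]:
  i=0: ✗ (no rhs in [0,3])
  i=1: ✗ (lhs fails at k=1 before rhs at j=4)
  i=2: ✗ (lhs fails at k=2 before rhs at j=4)
  i=3: ✗ (lhs fails at k=3 before rhs at j=4)
  i=4: ✓ (rhs at j=4)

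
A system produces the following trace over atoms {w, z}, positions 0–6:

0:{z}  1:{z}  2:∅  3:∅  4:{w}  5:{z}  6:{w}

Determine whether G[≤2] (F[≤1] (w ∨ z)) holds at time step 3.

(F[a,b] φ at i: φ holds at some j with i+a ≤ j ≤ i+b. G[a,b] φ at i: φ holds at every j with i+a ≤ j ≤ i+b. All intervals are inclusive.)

Check F[≤1] (w ∨ z) at every j in [3,5]:
  j=3: holds (witness at 4)
  j=4: holds (witness at 4)
  j=5: holds (witness at 5)
All positions satisfy it → formula holds.

Holds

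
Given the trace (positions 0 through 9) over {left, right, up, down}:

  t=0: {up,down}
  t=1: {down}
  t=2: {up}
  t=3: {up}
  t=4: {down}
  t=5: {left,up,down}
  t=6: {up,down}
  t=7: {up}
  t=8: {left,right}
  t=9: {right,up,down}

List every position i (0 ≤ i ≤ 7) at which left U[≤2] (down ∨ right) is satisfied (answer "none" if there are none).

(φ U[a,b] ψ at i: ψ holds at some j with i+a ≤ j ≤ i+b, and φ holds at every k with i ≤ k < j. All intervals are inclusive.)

0, 1, 4, 5, 6

Evaluate at each i in [0,7]:
  i=0: ✓ (rhs at j=0)
  i=1: ✓ (rhs at j=1)
  i=2: ✗ (lhs fails at k=2 before rhs at j=4)
  i=3: ✗ (lhs fails at k=3 before rhs at j=4)
  i=4: ✓ (rhs at j=4)
  i=5: ✓ (rhs at j=5)
  i=6: ✓ (rhs at j=6)
  i=7: ✗ (lhs fails at k=7 before rhs at j=8)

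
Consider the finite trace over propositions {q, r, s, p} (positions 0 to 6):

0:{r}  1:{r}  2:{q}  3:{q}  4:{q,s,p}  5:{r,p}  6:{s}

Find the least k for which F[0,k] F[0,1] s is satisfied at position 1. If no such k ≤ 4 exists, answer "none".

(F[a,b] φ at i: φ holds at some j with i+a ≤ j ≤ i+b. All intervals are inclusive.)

2

Scan j = 1,2,… for F[0,1] s:
  j=1: fails
  j=2: fails
  j=3: holds
First hit at j=3, so smallest k = 3-1 = 2.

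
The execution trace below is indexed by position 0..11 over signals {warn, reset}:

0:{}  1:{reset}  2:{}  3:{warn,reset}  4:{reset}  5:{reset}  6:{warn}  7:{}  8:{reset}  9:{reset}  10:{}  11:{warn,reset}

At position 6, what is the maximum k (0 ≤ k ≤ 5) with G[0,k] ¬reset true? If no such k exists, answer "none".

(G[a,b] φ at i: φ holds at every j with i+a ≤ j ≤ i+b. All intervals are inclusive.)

1

¬reset must hold from j=6 onward; find where it first fails.
  j=6: holds
  j=7: holds
  j=8: fails
Holds on [6,7], so largest k = 1.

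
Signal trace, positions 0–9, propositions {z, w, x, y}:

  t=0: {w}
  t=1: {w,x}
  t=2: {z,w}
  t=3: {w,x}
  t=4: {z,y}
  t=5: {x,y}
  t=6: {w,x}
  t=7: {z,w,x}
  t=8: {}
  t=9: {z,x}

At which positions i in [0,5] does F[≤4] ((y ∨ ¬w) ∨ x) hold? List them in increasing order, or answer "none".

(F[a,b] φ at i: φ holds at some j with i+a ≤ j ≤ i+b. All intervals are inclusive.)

Evaluate at each i in [0,5]:
  i=0: ✓ (witness j=1)
  i=1: ✓ (witness j=1)
  i=2: ✓ (witness j=3)
  i=3: ✓ (witness j=3)
  i=4: ✓ (witness j=4)
  i=5: ✓ (witness j=5)

0, 1, 2, 3, 4, 5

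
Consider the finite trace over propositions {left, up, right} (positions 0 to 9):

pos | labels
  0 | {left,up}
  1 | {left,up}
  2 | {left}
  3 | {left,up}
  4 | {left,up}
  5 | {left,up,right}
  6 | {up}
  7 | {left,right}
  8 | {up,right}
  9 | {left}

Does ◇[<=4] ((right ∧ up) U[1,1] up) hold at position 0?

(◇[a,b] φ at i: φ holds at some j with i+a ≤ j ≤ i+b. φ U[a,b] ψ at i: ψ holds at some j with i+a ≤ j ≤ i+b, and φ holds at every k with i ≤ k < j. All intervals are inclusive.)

Does not hold

Check ((right ∧ up) U[1,1] up) at each j in [0,4]:
  j=0: fails
  j=1: fails
  j=2: fails
  j=3: fails
  j=4: fails
No position in the window satisfies it → formula fails.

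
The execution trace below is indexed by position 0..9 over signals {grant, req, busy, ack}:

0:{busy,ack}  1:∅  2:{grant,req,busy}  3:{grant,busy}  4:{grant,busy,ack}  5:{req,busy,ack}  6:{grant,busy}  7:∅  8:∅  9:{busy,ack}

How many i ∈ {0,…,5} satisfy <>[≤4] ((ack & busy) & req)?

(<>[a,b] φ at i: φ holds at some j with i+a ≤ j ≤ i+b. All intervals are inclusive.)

Evaluate at each i in [0,5]:
  i=0: ✗ (none in [0,4])
  i=1: ✓ (witness j=5)
  i=2: ✓ (witness j=5)
  i=3: ✓ (witness j=5)
  i=4: ✓ (witness j=5)
  i=5: ✓ (witness j=5)
Positions where it holds: {1, 2, 3, 4, 5} → 5.

5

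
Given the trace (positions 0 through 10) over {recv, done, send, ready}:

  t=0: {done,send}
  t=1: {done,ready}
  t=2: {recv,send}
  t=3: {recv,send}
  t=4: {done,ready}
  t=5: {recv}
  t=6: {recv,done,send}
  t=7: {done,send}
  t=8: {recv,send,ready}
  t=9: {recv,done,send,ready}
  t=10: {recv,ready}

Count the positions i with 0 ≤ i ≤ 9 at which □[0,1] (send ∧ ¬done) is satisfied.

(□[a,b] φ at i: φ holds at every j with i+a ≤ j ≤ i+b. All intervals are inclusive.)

Evaluate at each i in [0,9]:
  i=0: ✗ (fails at j=0)
  i=1: ✗ (fails at j=1)
  i=2: ✓ (all of [2,3])
  i=3: ✗ (fails at j=4)
  i=4: ✗ (fails at j=4)
  i=5: ✗ (fails at j=5)
  i=6: ✗ (fails at j=6)
  i=7: ✗ (fails at j=7)
  i=8: ✗ (fails at j=9)
  i=9: ✗ (fails at j=9)
Positions where it holds: {2} → 1.

1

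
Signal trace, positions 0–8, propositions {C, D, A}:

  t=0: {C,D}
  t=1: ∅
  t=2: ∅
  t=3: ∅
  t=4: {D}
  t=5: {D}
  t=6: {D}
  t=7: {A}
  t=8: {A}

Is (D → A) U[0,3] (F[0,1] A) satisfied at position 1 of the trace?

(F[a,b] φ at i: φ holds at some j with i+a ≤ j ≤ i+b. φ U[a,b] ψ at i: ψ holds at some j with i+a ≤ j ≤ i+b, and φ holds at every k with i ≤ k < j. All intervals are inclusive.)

No

Need some j in [1,4] with F[0,1] A, and (D → A) at every k in [1,j-1].
  j=1: F[0,1] A — fails (none in [1,2]).
  j=2: F[0,1] A — fails (none in [2,3]).
  j=3: F[0,1] A — fails (none in [3,4]).
  j=4: F[0,1] A — fails (none in [4,5]).
No j in the window works → until fails.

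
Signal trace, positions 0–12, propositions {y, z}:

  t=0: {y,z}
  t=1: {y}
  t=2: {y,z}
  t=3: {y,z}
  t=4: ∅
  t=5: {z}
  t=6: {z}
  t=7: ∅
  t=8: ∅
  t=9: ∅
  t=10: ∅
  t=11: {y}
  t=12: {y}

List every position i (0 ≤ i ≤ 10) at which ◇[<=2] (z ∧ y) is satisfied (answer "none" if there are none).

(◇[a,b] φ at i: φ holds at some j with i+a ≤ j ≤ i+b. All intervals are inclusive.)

0, 1, 2, 3

Evaluate at each i in [0,10]:
  i=0: ✓ (witness j=0)
  i=1: ✓ (witness j=2)
  i=2: ✓ (witness j=2)
  i=3: ✓ (witness j=3)
  i=4: ✗ (none in [4,6])
  i=5: ✗ (none in [5,7])
  i=6: ✗ (none in [6,8])
  i=7: ✗ (none in [7,9])
  i=8: ✗ (none in [8,10])
  i=9: ✗ (none in [9,11])
  i=10: ✗ (none in [10,12])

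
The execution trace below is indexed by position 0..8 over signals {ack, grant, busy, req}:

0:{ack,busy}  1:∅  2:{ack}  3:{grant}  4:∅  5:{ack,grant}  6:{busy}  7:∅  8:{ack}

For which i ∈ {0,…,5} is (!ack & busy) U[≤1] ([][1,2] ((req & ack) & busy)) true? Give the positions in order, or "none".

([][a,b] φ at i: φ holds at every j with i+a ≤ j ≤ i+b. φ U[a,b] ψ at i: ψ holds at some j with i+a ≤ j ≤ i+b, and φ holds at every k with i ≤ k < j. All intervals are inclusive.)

none

Evaluate at each i in [0,5]:
  i=0: ✗ (no rhs in [0,1])
  i=1: ✗ (no rhs in [1,2])
  i=2: ✗ (no rhs in [2,3])
  i=3: ✗ (no rhs in [3,4])
  i=4: ✗ (no rhs in [4,5])
  i=5: ✗ (no rhs in [5,6])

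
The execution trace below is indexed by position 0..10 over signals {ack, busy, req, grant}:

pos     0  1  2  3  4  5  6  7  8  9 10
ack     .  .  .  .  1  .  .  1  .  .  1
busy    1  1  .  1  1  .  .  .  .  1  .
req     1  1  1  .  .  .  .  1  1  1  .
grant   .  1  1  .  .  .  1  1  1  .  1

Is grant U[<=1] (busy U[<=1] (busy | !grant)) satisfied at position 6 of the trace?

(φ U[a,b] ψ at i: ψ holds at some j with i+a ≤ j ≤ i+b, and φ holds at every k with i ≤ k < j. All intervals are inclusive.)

Does not hold

Need some j in [6,7] with (busy U[<=1] (busy | !grant)), and grant at every k in [6,j-1].
  j=6: (busy U[<=1] (busy | !grant)) — fails.
  j=7: (busy U[<=1] (busy | !grant)) — fails.
No j in the window works → until fails.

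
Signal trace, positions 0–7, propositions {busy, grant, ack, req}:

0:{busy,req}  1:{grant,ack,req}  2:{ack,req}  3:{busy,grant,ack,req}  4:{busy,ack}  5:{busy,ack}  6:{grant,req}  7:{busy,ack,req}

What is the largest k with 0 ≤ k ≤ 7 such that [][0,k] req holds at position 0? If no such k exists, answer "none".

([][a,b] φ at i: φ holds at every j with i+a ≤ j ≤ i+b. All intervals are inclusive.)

3

req must hold from j=0 onward; find where it first fails.
  j=0: holds
  j=1: holds
  j=2: holds
  j=3: holds
  j=4: fails
Holds on [0,3], so largest k = 3.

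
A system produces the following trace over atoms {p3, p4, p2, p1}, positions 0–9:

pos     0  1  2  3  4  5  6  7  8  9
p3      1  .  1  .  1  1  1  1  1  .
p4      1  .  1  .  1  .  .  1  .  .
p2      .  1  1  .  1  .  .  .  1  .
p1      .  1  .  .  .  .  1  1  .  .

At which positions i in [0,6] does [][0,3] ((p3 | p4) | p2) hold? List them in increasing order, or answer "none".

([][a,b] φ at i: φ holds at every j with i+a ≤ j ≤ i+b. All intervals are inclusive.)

4, 5

Evaluate at each i in [0,6]:
  i=0: ✗ (fails at j=3)
  i=1: ✗ (fails at j=3)
  i=2: ✗ (fails at j=3)
  i=3: ✗ (fails at j=3)
  i=4: ✓ (all of [4,7])
  i=5: ✓ (all of [5,8])
  i=6: ✗ (fails at j=9)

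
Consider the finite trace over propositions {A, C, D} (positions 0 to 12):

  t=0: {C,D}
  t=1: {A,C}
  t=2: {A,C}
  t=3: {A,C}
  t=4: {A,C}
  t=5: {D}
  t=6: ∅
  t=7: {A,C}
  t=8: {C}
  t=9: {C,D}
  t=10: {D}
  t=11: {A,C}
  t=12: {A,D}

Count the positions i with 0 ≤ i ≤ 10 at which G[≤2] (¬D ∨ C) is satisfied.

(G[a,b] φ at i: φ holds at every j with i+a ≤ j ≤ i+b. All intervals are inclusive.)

Evaluate at each i in [0,10]:
  i=0: ✓ (all of [0,2])
  i=1: ✓ (all of [1,3])
  i=2: ✓ (all of [2,4])
  i=3: ✗ (fails at j=5)
  i=4: ✗ (fails at j=5)
  i=5: ✗ (fails at j=5)
  i=6: ✓ (all of [6,8])
  i=7: ✓ (all of [7,9])
  i=8: ✗ (fails at j=10)
  i=9: ✗ (fails at j=10)
  i=10: ✗ (fails at j=10)
Positions where it holds: {0, 1, 2, 6, 7} → 5.

5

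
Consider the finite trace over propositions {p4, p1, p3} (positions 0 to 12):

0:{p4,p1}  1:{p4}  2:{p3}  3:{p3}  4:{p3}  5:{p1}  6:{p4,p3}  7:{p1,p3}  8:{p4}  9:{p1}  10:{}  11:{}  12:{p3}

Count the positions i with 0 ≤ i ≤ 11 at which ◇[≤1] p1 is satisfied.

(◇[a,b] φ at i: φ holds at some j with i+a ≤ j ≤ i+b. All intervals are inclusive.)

Evaluate at each i in [0,11]:
  i=0: ✓ (witness j=0)
  i=1: ✗ (none in [1,2])
  i=2: ✗ (none in [2,3])
  i=3: ✗ (none in [3,4])
  i=4: ✓ (witness j=5)
  i=5: ✓ (witness j=5)
  i=6: ✓ (witness j=7)
  i=7: ✓ (witness j=7)
  i=8: ✓ (witness j=9)
  i=9: ✓ (witness j=9)
  i=10: ✗ (none in [10,11])
  i=11: ✗ (none in [11,12])
Positions where it holds: {0, 4, 5, 6, 7, 8, 9} → 7.

7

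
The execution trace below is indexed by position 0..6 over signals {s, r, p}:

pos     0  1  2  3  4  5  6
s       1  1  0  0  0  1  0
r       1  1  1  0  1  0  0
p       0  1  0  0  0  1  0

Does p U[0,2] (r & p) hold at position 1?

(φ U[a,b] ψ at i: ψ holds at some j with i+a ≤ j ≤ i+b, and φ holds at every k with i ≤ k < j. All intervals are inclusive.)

Need some j in [1,3] with (r & p), and p at every k in [1,j-1].
  j=1: (r & p) holds; no prefix to check → satisfied.

True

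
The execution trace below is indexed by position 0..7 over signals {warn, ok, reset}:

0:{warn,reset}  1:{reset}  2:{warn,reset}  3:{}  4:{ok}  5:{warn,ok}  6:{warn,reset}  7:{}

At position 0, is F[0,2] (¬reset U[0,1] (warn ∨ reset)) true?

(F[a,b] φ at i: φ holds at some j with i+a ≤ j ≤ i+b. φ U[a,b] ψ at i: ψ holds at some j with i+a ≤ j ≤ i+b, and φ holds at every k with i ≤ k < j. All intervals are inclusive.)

Yes

Check (¬reset U[0,1] (warn ∨ reset)) at each j in [0,2]:
  j=0: holds
  j=1: holds
  j=2: holds
Found at j=0 → formula holds.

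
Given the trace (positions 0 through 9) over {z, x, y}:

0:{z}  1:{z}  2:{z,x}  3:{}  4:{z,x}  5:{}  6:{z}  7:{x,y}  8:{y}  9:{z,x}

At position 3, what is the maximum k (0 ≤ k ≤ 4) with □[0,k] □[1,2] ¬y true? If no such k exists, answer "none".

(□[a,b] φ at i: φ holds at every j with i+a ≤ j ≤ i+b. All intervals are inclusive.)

1

□[1,2] ¬y must hold from j=3 onward; find where it first fails.
  j=3: holds
  j=4: holds
  j=5: fails
Holds on [3,4], so largest k = 1.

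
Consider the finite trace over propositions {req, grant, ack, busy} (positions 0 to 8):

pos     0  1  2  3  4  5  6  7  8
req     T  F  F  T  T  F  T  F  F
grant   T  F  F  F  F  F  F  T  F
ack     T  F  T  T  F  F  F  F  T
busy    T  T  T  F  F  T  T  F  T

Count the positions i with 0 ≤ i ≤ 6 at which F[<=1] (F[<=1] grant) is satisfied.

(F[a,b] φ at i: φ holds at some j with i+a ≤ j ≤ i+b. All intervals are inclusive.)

3

Evaluate at each i in [0,6]:
  i=0: ✓ (witness j=0)
  i=1: ✗ (none in [1,2])
  i=2: ✗ (none in [2,3])
  i=3: ✗ (none in [3,4])
  i=4: ✗ (none in [4,5])
  i=5: ✓ (witness j=6)
  i=6: ✓ (witness j=6)
Positions where it holds: {0, 5, 6} → 3.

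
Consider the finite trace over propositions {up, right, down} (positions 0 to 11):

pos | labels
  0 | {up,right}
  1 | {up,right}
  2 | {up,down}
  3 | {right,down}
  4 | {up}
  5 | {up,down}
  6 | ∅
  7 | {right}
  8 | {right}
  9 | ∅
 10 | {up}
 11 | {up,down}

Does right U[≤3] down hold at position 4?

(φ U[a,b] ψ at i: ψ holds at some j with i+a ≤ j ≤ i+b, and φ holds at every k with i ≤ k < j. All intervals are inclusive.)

Does not hold

Need some j in [4,7] with down, and right at every k in [4,j-1].
  j=4: down false.
  j=5: down holds, but right fails at k=4 → not this j.
  j=6: down false.
  j=7: down false.
No j in the window works → until fails.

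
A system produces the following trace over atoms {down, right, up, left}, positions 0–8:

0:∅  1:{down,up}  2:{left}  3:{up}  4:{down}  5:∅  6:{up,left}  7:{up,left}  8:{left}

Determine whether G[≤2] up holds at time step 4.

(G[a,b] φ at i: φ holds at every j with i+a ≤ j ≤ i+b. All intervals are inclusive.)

Check up at every j in [4,6]:
  j=4: false
  j=5: false
  j=6: true
Fails at j=4 → formula fails.

No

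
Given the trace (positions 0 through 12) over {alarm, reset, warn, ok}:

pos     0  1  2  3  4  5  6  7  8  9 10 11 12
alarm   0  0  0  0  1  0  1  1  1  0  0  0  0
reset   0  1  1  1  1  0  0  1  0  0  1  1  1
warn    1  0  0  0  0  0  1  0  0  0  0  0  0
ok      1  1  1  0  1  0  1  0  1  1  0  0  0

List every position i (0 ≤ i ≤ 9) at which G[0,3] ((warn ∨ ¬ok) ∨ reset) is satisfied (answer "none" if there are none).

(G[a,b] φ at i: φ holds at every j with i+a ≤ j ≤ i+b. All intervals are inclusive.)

Evaluate at each i in [0,9]:
  i=0: ✓ (all of [0,3])
  i=1: ✓ (all of [1,4])
  i=2: ✓ (all of [2,5])
  i=3: ✓ (all of [3,6])
  i=4: ✓ (all of [4,7])
  i=5: ✗ (fails at j=8)
  i=6: ✗ (fails at j=8)
  i=7: ✗ (fails at j=8)
  i=8: ✗ (fails at j=8)
  i=9: ✗ (fails at j=9)

0, 1, 2, 3, 4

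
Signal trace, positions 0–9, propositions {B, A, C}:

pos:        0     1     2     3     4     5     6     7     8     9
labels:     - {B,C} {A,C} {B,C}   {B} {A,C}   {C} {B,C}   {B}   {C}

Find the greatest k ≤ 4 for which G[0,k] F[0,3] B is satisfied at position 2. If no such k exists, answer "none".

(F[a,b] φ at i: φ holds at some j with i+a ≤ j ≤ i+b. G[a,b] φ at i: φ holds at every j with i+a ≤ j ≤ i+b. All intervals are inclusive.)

F[0,3] B must hold from j=2 onward; find where it first fails.
  j=2: holds
  j=3: holds
  j=4: holds
  j=5: holds
  j=6: holds
Holds through j=6; largest k = 4.

4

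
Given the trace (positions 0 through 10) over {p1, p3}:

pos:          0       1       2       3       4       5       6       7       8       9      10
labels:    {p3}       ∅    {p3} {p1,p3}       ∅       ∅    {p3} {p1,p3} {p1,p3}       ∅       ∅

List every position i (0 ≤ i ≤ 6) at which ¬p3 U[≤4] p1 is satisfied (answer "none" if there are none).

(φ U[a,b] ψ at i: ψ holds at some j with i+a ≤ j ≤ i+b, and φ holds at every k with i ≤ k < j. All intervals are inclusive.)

Evaluate at each i in [0,6]:
  i=0: ✗ (lhs fails at k=0 before rhs at j=3)
  i=1: ✗ (lhs fails at k=2 before rhs at j=3)
  i=2: ✗ (lhs fails at k=2 before rhs at j=3)
  i=3: ✓ (rhs at j=3)
  i=4: ✗ (lhs fails at k=6 before rhs at j=7)
  i=5: ✗ (lhs fails at k=6 before rhs at j=7)
  i=6: ✗ (lhs fails at k=6 before rhs at j=7)

3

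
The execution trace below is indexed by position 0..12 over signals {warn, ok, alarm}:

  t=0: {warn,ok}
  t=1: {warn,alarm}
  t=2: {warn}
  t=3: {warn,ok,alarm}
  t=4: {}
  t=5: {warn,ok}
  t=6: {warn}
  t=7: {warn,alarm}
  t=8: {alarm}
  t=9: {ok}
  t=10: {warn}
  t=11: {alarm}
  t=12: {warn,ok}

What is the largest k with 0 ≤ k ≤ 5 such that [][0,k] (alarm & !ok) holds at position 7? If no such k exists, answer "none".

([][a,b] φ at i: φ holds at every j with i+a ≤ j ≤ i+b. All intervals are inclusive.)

1

(alarm & !ok) must hold from j=7 onward; find where it first fails.
  j=7: holds
  j=8: holds
  j=9: fails
Holds on [7,8], so largest k = 1.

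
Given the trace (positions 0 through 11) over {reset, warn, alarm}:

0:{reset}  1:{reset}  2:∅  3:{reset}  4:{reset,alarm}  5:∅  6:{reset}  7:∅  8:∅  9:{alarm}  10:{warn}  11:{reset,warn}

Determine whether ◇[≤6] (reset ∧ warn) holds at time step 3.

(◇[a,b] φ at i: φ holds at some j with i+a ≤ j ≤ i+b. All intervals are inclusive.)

False

Check (reset ∧ warn) at each j in [3,9]:
  j=3: false
  j=4: false
  j=5: false
  j=6: false
  j=7: false
  j=8: false
  j=9: false
No position in the window satisfies it → formula fails.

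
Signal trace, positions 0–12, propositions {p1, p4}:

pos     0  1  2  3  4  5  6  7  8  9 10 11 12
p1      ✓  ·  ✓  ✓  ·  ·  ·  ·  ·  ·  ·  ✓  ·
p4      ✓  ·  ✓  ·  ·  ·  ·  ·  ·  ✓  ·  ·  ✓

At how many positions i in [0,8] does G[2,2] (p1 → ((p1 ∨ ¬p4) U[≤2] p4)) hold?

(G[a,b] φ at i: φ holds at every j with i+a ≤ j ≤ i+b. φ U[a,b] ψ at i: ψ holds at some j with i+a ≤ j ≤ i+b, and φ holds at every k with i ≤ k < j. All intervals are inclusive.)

Evaluate at each i in [0,8]:
  i=0: ✓ (all of [2,2])
  i=1: ✗ (fails at j=3)
  i=2: ✓ (all of [4,4])
  i=3: ✓ (all of [5,5])
  i=4: ✓ (all of [6,6])
  i=5: ✓ (all of [7,7])
  i=6: ✓ (all of [8,8])
  i=7: ✓ (all of [9,9])
  i=8: ✓ (all of [10,10])
Positions where it holds: {0, 2, 3, 4, 5, 6, 7, 8} → 8.

8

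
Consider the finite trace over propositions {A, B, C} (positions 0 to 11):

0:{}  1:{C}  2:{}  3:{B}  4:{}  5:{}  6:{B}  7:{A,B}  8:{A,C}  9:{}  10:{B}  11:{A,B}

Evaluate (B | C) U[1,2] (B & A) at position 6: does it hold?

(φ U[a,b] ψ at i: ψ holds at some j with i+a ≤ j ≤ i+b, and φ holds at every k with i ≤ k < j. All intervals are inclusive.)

Need some j in [7,8] with (B & A), and (B | C) at every k in [6,j-1].
  j=7: (B & A) holds; (B | C) holds at every k in [6,6] → satisfied.

True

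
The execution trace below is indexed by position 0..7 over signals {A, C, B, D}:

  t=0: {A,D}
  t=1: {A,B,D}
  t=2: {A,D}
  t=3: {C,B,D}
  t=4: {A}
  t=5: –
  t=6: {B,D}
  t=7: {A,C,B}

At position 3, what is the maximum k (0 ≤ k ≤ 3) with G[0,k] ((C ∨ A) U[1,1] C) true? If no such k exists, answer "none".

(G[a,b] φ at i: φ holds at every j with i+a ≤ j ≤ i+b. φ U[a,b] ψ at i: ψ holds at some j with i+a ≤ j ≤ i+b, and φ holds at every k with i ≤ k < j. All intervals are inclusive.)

((C ∨ A) U[1,1] C) must hold from j=3 onward; find where it first fails.
  j=3: fails → no k works.

none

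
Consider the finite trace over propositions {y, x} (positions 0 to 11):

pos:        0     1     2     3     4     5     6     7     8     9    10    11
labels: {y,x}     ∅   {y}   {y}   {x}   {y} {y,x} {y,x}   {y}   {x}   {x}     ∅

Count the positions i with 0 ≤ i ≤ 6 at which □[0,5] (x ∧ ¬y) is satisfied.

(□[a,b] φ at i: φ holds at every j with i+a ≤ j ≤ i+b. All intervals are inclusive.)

0

Evaluate at each i in [0,6]:
  i=0: ✗ (fails at j=0)
  i=1: ✗ (fails at j=1)
  i=2: ✗ (fails at j=2)
  i=3: ✗ (fails at j=3)
  i=4: ✗ (fails at j=5)
  i=5: ✗ (fails at j=5)
  i=6: ✗ (fails at j=6)
Positions where it holds: {} → 0.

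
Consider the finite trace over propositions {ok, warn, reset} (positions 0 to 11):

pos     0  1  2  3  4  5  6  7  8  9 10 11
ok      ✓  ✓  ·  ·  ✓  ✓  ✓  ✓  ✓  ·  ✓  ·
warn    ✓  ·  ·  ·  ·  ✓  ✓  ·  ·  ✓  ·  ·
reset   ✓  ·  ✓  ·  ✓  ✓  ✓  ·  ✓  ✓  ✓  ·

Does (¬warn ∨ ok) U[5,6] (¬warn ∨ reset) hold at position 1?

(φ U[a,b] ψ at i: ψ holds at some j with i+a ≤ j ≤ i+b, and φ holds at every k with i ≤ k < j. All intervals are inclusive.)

True

Need some j in [6,7] with (¬warn ∨ reset), and (¬warn ∨ ok) at every k in [1,j-1].
  j=6: (¬warn ∨ reset) holds; (¬warn ∨ ok) holds at every k in [1,5] → satisfied.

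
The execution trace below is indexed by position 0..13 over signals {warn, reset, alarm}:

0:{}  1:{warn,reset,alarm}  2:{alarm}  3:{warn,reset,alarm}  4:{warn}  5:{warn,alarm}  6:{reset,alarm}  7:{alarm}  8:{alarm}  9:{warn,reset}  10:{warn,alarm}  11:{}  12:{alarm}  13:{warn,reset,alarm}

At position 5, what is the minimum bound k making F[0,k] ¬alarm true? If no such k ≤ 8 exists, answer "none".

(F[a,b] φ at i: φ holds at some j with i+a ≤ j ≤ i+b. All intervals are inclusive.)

Scan j = 5,6,… for ¬alarm:
  j=5: fails
  j=6: fails
  j=7: fails
  j=8: fails
  j=9: holds
First hit at j=9, so smallest k = 9-5 = 4.

4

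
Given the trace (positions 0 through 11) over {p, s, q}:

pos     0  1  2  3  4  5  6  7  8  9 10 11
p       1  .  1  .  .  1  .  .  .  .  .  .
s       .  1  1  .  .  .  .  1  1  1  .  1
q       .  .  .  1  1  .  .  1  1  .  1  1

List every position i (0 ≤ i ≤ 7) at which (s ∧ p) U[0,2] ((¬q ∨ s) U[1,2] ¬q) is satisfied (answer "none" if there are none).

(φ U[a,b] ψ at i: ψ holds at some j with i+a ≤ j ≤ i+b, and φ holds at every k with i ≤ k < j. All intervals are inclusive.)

0, 1, 5, 7

Evaluate at each i in [0,7]:
  i=0: ✓ (rhs at j=0)
  i=1: ✓ (rhs at j=1)
  i=2: ✗ (no rhs in [2,4])
  i=3: ✗ (lhs fails at k=3 before rhs at j=5)
  i=4: ✗ (lhs fails at k=4 before rhs at j=5)
  i=5: ✓ (rhs at j=5)
  i=6: ✗ (lhs fails at k=6 before rhs at j=7)
  i=7: ✓ (rhs at j=7)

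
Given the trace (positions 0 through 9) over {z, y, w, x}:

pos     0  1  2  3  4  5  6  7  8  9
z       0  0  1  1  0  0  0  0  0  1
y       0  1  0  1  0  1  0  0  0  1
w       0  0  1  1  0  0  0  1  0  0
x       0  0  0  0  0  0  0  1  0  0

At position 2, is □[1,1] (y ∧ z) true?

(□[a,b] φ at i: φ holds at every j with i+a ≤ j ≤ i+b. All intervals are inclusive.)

Check (y ∧ z) at every j in [3,3]:
  j=3: true
All positions satisfy it → formula holds.

True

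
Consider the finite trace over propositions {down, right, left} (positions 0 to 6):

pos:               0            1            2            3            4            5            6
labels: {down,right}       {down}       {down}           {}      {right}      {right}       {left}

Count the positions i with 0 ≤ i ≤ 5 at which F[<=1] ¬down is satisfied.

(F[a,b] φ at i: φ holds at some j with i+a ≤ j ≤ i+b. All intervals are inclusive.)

4

Evaluate at each i in [0,5]:
  i=0: ✗ (none in [0,1])
  i=1: ✗ (none in [1,2])
  i=2: ✓ (witness j=3)
  i=3: ✓ (witness j=3)
  i=4: ✓ (witness j=4)
  i=5: ✓ (witness j=5)
Positions where it holds: {2, 3, 4, 5} → 4.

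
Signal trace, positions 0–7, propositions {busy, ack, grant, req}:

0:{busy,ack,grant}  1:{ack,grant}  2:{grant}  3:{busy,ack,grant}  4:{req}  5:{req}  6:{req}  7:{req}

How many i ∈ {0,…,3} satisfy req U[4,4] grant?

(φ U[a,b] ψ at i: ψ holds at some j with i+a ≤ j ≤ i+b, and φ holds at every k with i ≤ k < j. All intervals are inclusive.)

0

Evaluate at each i in [0,3]:
  i=0: ✗ (no rhs in [4,4])
  i=1: ✗ (no rhs in [5,5])
  i=2: ✗ (no rhs in [6,6])
  i=3: ✗ (no rhs in [7,7])
Positions where it holds: {} → 0.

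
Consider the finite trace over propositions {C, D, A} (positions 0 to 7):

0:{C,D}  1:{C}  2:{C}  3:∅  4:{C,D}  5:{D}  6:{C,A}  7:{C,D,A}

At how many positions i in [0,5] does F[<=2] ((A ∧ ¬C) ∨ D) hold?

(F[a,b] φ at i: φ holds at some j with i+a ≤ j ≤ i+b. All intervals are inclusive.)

5

Evaluate at each i in [0,5]:
  i=0: ✓ (witness j=0)
  i=1: ✗ (none in [1,3])
  i=2: ✓ (witness j=4)
  i=3: ✓ (witness j=4)
  i=4: ✓ (witness j=4)
  i=5: ✓ (witness j=5)
Positions where it holds: {0, 2, 3, 4, 5} → 5.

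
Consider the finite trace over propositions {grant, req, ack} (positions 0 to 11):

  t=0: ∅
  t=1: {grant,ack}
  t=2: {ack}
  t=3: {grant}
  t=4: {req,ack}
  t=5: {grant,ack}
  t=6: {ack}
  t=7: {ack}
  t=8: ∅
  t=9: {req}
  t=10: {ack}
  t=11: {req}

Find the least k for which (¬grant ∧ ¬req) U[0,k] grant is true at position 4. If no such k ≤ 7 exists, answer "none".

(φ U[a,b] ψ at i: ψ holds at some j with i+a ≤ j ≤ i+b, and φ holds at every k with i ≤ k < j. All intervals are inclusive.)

Need earliest j ≥ 4 with grant, and (¬grant ∧ ¬req) at every k in [4,j-1].
  j=4: rhs fails.
  j=5: rhs holds but lhs fails at k=4.
  j=6: rhs fails.
  j=7: rhs fails.
  j=8: rhs fails.
  j=9: rhs fails.
  j=10: rhs fails.
  j=11: rhs fails.
No witness within the range → none.

none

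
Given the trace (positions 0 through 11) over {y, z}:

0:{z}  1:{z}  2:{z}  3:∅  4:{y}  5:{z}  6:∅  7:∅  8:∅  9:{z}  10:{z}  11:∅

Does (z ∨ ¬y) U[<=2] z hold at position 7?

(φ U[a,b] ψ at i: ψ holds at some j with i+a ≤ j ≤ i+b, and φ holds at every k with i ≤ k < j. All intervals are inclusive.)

Need some j in [7,9] with z, and (z ∨ ¬y) at every k in [7,j-1].
  j=7: z false.
  j=8: z false.
  j=9: z holds; (z ∨ ¬y) holds at every k in [7,8] → satisfied.

Holds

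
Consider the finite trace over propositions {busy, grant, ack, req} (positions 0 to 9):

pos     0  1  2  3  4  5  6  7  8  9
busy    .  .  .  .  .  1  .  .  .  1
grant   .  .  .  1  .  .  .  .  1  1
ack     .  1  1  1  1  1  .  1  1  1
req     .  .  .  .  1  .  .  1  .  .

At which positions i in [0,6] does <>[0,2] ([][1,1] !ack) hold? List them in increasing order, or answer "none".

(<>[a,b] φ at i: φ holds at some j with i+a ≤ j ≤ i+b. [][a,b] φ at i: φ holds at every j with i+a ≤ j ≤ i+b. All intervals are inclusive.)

3, 4, 5

Evaluate at each i in [0,6]:
  i=0: ✗ (none in [0,2])
  i=1: ✗ (none in [1,3])
  i=2: ✗ (none in [2,4])
  i=3: ✓ (witness j=5)
  i=4: ✓ (witness j=5)
  i=5: ✓ (witness j=5)
  i=6: ✗ (none in [6,8])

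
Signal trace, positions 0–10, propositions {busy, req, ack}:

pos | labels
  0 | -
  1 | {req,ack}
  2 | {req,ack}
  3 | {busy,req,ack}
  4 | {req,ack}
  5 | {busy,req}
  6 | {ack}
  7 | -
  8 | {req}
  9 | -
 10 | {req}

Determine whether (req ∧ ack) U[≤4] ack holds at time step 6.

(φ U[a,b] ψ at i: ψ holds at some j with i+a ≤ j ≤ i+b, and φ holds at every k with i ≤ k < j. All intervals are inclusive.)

Need some j in [6,10] with ack, and (req ∧ ack) at every k in [6,j-1].
  j=6: ack holds; no prefix to check → satisfied.

Yes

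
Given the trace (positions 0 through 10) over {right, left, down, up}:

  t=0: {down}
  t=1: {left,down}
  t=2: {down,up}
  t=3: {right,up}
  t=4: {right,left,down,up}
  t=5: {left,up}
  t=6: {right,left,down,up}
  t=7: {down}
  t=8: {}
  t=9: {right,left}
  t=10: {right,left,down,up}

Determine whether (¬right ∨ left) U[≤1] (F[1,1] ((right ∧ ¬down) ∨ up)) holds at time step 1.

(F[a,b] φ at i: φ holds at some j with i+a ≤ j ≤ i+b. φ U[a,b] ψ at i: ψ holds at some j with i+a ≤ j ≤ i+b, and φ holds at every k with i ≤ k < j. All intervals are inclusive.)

True

Need some j in [1,2] with F[1,1] ((right ∧ ¬down) ∨ up), and (¬right ∨ left) at every k in [1,j-1].
  j=1: F[1,1] ((right ∧ ¬down) ∨ up) holds; no prefix to check → satisfied.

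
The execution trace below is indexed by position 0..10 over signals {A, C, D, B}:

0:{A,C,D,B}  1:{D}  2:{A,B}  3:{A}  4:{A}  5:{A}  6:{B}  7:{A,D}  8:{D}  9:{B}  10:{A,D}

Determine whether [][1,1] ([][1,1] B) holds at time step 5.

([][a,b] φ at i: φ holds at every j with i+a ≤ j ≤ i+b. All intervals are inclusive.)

Check [][1,1] B at every j in [6,6]:
  j=6: fails at 7
Fails at j=6 → formula fails.

No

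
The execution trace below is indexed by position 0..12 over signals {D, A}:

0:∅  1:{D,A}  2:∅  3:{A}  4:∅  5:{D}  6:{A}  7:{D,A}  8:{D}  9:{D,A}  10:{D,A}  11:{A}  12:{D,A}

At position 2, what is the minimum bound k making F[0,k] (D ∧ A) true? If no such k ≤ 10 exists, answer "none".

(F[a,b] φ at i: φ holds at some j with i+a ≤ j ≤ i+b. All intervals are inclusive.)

Scan j = 2,3,… for (D ∧ A):
  j=2: fails
  j=3: fails
  j=4: fails
  j=5: fails
  j=6: fails
  j=7: holds
First hit at j=7, so smallest k = 7-2 = 5.

5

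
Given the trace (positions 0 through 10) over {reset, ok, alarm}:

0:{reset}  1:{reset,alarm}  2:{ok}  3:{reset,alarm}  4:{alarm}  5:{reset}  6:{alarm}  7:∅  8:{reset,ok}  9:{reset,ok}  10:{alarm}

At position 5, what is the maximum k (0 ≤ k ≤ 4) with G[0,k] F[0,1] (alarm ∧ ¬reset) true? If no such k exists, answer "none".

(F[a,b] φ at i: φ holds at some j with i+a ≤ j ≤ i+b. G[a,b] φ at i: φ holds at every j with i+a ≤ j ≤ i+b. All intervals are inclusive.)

1

F[0,1] (alarm ∧ ¬reset) must hold from j=5 onward; find where it first fails.
  j=5: holds
  j=6: holds
  j=7: fails
Holds on [5,6], so largest k = 1.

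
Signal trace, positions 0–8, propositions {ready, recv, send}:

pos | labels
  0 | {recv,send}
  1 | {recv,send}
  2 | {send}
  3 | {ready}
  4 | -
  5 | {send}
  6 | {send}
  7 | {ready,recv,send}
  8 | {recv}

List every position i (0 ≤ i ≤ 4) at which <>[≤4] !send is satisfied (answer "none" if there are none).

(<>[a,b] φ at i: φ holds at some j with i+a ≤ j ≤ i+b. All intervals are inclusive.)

Evaluate at each i in [0,4]:
  i=0: ✓ (witness j=3)
  i=1: ✓ (witness j=3)
  i=2: ✓ (witness j=3)
  i=3: ✓ (witness j=3)
  i=4: ✓ (witness j=4)

0, 1, 2, 3, 4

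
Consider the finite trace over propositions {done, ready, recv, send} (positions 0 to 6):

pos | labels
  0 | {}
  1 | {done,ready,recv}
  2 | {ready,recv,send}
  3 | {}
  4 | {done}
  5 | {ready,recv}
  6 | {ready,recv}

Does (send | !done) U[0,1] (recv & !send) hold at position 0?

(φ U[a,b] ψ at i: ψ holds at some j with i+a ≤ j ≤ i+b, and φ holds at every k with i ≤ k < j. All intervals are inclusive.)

Need some j in [0,1] with (recv & !send), and (send | !done) at every k in [0,j-1].
  j=0: (recv & !send) false.
  j=1: (recv & !send) holds; (send | !done) holds at every k in [0,0] → satisfied.

Holds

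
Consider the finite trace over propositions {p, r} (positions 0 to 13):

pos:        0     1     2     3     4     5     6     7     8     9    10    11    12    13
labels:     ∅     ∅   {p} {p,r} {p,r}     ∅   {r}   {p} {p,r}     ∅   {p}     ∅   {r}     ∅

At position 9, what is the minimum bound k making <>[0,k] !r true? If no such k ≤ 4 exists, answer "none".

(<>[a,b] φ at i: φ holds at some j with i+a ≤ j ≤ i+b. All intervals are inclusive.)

Scan j = 9,10,… for !r:
  j=9: holds
First hit at j=9, so smallest k = 9-9 = 0.

0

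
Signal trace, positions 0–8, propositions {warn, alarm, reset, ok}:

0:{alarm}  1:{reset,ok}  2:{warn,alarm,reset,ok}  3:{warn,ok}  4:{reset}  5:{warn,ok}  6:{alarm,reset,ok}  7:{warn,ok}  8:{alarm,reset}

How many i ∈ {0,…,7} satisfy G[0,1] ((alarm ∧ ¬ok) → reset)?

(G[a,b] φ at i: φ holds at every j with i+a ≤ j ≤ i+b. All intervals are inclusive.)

Evaluate at each i in [0,7]:
  i=0: ✗ (fails at j=0)
  i=1: ✓ (all of [1,2])
  i=2: ✓ (all of [2,3])
  i=3: ✓ (all of [3,4])
  i=4: ✓ (all of [4,5])
  i=5: ✓ (all of [5,6])
  i=6: ✓ (all of [6,7])
  i=7: ✓ (all of [7,8])
Positions where it holds: {1, 2, 3, 4, 5, 6, 7} → 7.

7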